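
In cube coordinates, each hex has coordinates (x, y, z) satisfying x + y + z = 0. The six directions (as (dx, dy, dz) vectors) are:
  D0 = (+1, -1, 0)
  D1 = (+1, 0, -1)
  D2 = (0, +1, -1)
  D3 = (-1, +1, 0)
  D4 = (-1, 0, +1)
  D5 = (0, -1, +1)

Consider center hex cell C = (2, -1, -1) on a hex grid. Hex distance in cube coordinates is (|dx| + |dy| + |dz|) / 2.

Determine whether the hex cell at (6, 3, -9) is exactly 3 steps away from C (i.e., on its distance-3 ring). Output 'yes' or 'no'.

Answer: no

Derivation:
|px - cx| = |6 - 2| = 4
|py - cy| = |3 - (-1)| = 4
|pz - cz| = |-9 - (-1)| = 8
distance = (4+4+8)/2 = 16/2 = 8
radius = 3; distance != radius -> no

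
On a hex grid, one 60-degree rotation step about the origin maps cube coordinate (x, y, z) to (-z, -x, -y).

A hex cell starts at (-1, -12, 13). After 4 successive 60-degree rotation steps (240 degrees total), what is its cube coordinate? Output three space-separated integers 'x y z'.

Answer: 13 -1 -12

Derivation:
Start: (-1, -12, 13)
Step 1: (-1, -12, 13) -> (-(13), -(-1), -(-12)) = (-13, 1, 12)
Step 2: (-13, 1, 12) -> (-(12), -(-13), -(1)) = (-12, 13, -1)
Step 3: (-12, 13, -1) -> (-(-1), -(-12), -(13)) = (1, 12, -13)
Step 4: (1, 12, -13) -> (-(-13), -(1), -(12)) = (13, -1, -12)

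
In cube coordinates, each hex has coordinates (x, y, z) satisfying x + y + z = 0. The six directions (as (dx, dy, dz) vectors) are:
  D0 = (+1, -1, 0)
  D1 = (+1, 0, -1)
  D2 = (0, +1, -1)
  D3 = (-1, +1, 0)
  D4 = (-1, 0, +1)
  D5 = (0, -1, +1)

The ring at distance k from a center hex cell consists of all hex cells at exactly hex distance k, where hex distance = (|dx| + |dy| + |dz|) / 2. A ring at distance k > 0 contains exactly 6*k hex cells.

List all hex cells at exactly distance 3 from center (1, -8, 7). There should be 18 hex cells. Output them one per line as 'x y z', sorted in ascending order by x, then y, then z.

Walk ring at distance 3 from (1, -8, 7):
Start at center + D4*3 = (-2, -8, 10)
  hex 0: (-2, -8, 10)
  hex 1: (-1, -9, 10)
  hex 2: (0, -10, 10)
  hex 3: (1, -11, 10)
  hex 4: (2, -11, 9)
  hex 5: (3, -11, 8)
  hex 6: (4, -11, 7)
  hex 7: (4, -10, 6)
  hex 8: (4, -9, 5)
  hex 9: (4, -8, 4)
  hex 10: (3, -7, 4)
  hex 11: (2, -6, 4)
  hex 12: (1, -5, 4)
  hex 13: (0, -5, 5)
  hex 14: (-1, -5, 6)
  hex 15: (-2, -5, 7)
  hex 16: (-2, -6, 8)
  hex 17: (-2, -7, 9)
Sorted: 18 hexes.

Answer: -2 -8 10
-2 -7 9
-2 -6 8
-2 -5 7
-1 -9 10
-1 -5 6
0 -10 10
0 -5 5
1 -11 10
1 -5 4
2 -11 9
2 -6 4
3 -11 8
3 -7 4
4 -11 7
4 -10 6
4 -9 5
4 -8 4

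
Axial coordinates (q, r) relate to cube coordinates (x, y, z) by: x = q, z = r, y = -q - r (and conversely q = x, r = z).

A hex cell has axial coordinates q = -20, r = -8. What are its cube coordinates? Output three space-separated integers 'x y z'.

x = q = -20
z = r = -8
y = -x - z = -(-20) - (-8) = 28

Answer: -20 28 -8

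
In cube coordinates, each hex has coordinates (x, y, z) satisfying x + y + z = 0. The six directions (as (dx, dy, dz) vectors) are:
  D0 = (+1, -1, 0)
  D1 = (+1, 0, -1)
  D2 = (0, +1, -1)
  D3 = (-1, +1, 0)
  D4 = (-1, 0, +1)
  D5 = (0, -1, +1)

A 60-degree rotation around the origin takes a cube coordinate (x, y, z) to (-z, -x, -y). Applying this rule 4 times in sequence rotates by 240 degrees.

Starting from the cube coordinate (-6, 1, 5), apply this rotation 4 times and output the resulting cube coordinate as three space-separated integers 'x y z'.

Answer: 5 -6 1

Derivation:
Start: (-6, 1, 5)
Step 1: (-6, 1, 5) -> (-(5), -(-6), -(1)) = (-5, 6, -1)
Step 2: (-5, 6, -1) -> (-(-1), -(-5), -(6)) = (1, 5, -6)
Step 3: (1, 5, -6) -> (-(-6), -(1), -(5)) = (6, -1, -5)
Step 4: (6, -1, -5) -> (-(-5), -(6), -(-1)) = (5, -6, 1)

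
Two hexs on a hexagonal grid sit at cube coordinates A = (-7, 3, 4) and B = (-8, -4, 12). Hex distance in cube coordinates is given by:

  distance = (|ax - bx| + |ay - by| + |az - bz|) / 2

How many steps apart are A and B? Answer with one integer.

|ax - bx| = |-7 - (-8)| = 1
|ay - by| = |3 - (-4)| = 7
|az - bz| = |4 - 12| = 8
distance = (1 + 7 + 8) / 2 = 16 / 2 = 8

Answer: 8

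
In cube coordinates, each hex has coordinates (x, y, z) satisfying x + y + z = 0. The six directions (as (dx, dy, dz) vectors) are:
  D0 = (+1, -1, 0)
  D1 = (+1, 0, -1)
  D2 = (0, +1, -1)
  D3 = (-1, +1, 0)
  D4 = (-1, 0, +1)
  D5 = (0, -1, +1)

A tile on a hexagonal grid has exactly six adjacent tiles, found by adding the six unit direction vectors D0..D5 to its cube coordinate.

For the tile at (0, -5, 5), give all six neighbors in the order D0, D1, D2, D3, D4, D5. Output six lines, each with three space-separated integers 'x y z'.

Center: (0, -5, 5). Add each direction:
  D0: (0, -5, 5) + (1, -1, 0) = (1, -6, 5)
  D1: (0, -5, 5) + (1, 0, -1) = (1, -5, 4)
  D2: (0, -5, 5) + (0, 1, -1) = (0, -4, 4)
  D3: (0, -5, 5) + (-1, 1, 0) = (-1, -4, 5)
  D4: (0, -5, 5) + (-1, 0, 1) = (-1, -5, 6)
  D5: (0, -5, 5) + (0, -1, 1) = (0, -6, 6)

Answer: 1 -6 5
1 -5 4
0 -4 4
-1 -4 5
-1 -5 6
0 -6 6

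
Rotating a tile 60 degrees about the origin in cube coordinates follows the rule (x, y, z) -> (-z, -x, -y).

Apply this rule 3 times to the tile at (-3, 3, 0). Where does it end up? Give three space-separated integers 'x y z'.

Answer: 3 -3 0

Derivation:
Start: (-3, 3, 0)
Step 1: (-3, 3, 0) -> (-(0), -(-3), -(3)) = (0, 3, -3)
Step 2: (0, 3, -3) -> (-(-3), -(0), -(3)) = (3, 0, -3)
Step 3: (3, 0, -3) -> (-(-3), -(3), -(0)) = (3, -3, 0)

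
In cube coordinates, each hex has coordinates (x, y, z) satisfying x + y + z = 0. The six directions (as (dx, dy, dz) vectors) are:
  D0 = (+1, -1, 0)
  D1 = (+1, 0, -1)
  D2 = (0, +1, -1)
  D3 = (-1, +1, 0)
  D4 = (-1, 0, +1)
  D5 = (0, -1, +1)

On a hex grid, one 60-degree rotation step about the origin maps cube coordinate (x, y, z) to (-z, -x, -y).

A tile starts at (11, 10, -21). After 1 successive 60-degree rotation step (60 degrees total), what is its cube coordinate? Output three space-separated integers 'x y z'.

Answer: 21 -11 -10

Derivation:
Start: (11, 10, -21)
Step 1: (11, 10, -21) -> (-(-21), -(11), -(10)) = (21, -11, -10)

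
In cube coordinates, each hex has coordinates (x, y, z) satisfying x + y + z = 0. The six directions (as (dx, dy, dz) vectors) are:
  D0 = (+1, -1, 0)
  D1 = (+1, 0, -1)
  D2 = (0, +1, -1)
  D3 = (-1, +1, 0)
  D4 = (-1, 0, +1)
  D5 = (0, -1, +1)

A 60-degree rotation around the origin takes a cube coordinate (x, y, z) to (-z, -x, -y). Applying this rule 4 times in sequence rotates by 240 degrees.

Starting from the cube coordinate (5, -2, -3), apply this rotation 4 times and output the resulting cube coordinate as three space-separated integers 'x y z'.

Answer: -3 5 -2

Derivation:
Start: (5, -2, -3)
Step 1: (5, -2, -3) -> (-(-3), -(5), -(-2)) = (3, -5, 2)
Step 2: (3, -5, 2) -> (-(2), -(3), -(-5)) = (-2, -3, 5)
Step 3: (-2, -3, 5) -> (-(5), -(-2), -(-3)) = (-5, 2, 3)
Step 4: (-5, 2, 3) -> (-(3), -(-5), -(2)) = (-3, 5, -2)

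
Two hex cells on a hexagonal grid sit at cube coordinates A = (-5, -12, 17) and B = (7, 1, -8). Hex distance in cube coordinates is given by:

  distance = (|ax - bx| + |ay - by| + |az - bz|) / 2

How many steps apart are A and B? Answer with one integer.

Answer: 25

Derivation:
|ax - bx| = |-5 - 7| = 12
|ay - by| = |-12 - 1| = 13
|az - bz| = |17 - (-8)| = 25
distance = (12 + 13 + 25) / 2 = 50 / 2 = 25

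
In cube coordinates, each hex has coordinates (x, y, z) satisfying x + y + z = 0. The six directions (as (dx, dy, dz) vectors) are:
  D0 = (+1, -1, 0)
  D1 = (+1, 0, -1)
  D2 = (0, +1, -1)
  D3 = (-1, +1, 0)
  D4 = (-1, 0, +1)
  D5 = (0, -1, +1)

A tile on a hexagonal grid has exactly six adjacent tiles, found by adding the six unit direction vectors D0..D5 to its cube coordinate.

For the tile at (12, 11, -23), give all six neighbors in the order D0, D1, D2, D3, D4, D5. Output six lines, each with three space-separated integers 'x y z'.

Center: (12, 11, -23). Add each direction:
  D0: (12, 11, -23) + (1, -1, 0) = (13, 10, -23)
  D1: (12, 11, -23) + (1, 0, -1) = (13, 11, -24)
  D2: (12, 11, -23) + (0, 1, -1) = (12, 12, -24)
  D3: (12, 11, -23) + (-1, 1, 0) = (11, 12, -23)
  D4: (12, 11, -23) + (-1, 0, 1) = (11, 11, -22)
  D5: (12, 11, -23) + (0, -1, 1) = (12, 10, -22)

Answer: 13 10 -23
13 11 -24
12 12 -24
11 12 -23
11 11 -22
12 10 -22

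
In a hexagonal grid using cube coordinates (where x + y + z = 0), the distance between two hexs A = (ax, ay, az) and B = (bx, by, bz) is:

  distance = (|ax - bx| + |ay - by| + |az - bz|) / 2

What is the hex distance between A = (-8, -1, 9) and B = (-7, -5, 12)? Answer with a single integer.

|ax - bx| = |-8 - (-7)| = 1
|ay - by| = |-1 - (-5)| = 4
|az - bz| = |9 - 12| = 3
distance = (1 + 4 + 3) / 2 = 8 / 2 = 4

Answer: 4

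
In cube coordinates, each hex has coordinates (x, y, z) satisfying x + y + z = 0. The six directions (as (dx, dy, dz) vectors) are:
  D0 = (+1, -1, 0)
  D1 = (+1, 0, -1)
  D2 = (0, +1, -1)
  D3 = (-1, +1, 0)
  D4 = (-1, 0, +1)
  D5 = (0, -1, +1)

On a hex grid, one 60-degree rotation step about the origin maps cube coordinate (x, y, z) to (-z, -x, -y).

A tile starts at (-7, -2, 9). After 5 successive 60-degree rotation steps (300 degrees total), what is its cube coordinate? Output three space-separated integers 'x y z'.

Answer: 2 -9 7

Derivation:
Start: (-7, -2, 9)
Step 1: (-7, -2, 9) -> (-(9), -(-7), -(-2)) = (-9, 7, 2)
Step 2: (-9, 7, 2) -> (-(2), -(-9), -(7)) = (-2, 9, -7)
Step 3: (-2, 9, -7) -> (-(-7), -(-2), -(9)) = (7, 2, -9)
Step 4: (7, 2, -9) -> (-(-9), -(7), -(2)) = (9, -7, -2)
Step 5: (9, -7, -2) -> (-(-2), -(9), -(-7)) = (2, -9, 7)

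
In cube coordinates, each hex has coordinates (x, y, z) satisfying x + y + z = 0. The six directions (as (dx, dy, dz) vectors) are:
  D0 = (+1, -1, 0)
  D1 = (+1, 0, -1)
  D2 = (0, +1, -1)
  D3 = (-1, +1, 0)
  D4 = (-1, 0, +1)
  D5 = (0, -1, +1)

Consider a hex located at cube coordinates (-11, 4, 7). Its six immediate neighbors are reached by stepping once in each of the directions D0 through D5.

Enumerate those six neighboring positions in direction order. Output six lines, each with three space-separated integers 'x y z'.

Answer: -10 3 7
-10 4 6
-11 5 6
-12 5 7
-12 4 8
-11 3 8

Derivation:
Center: (-11, 4, 7). Add each direction:
  D0: (-11, 4, 7) + (1, -1, 0) = (-10, 3, 7)
  D1: (-11, 4, 7) + (1, 0, -1) = (-10, 4, 6)
  D2: (-11, 4, 7) + (0, 1, -1) = (-11, 5, 6)
  D3: (-11, 4, 7) + (-1, 1, 0) = (-12, 5, 7)
  D4: (-11, 4, 7) + (-1, 0, 1) = (-12, 4, 8)
  D5: (-11, 4, 7) + (0, -1, 1) = (-11, 3, 8)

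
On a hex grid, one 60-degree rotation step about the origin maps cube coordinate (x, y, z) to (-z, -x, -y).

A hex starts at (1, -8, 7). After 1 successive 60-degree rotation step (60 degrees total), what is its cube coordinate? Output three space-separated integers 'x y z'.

Start: (1, -8, 7)
Step 1: (1, -8, 7) -> (-(7), -(1), -(-8)) = (-7, -1, 8)

Answer: -7 -1 8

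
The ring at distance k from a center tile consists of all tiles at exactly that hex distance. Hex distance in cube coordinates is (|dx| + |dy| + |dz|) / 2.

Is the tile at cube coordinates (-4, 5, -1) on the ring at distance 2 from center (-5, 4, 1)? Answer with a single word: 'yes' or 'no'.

|px - cx| = |-4 - (-5)| = 1
|py - cy| = |5 - 4| = 1
|pz - cz| = |-1 - 1| = 2
distance = (1+1+2)/2 = 4/2 = 2
radius = 2; distance == radius -> yes

Answer: yes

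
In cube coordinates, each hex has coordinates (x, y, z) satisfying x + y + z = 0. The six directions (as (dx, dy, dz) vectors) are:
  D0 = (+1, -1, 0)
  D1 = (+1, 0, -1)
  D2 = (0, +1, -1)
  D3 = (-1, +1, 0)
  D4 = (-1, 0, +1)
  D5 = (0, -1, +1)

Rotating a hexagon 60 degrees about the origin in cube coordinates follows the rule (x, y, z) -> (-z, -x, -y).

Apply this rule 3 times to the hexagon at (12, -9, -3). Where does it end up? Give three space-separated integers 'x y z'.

Answer: -12 9 3

Derivation:
Start: (12, -9, -3)
Step 1: (12, -9, -3) -> (-(-3), -(12), -(-9)) = (3, -12, 9)
Step 2: (3, -12, 9) -> (-(9), -(3), -(-12)) = (-9, -3, 12)
Step 3: (-9, -3, 12) -> (-(12), -(-9), -(-3)) = (-12, 9, 3)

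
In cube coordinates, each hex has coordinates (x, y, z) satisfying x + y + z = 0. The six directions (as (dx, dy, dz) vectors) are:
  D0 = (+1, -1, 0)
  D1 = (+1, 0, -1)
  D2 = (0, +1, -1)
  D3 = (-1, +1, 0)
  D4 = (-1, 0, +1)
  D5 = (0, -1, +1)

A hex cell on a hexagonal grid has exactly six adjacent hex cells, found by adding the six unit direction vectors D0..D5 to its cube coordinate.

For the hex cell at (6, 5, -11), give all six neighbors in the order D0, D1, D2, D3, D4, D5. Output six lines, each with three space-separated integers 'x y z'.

Center: (6, 5, -11). Add each direction:
  D0: (6, 5, -11) + (1, -1, 0) = (7, 4, -11)
  D1: (6, 5, -11) + (1, 0, -1) = (7, 5, -12)
  D2: (6, 5, -11) + (0, 1, -1) = (6, 6, -12)
  D3: (6, 5, -11) + (-1, 1, 0) = (5, 6, -11)
  D4: (6, 5, -11) + (-1, 0, 1) = (5, 5, -10)
  D5: (6, 5, -11) + (0, -1, 1) = (6, 4, -10)

Answer: 7 4 -11
7 5 -12
6 6 -12
5 6 -11
5 5 -10
6 4 -10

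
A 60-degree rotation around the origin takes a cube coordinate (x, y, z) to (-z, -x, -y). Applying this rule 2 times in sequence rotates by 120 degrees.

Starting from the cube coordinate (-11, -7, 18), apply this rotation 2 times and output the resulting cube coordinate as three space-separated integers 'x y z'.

Answer: -7 18 -11

Derivation:
Start: (-11, -7, 18)
Step 1: (-11, -7, 18) -> (-(18), -(-11), -(-7)) = (-18, 11, 7)
Step 2: (-18, 11, 7) -> (-(7), -(-18), -(11)) = (-7, 18, -11)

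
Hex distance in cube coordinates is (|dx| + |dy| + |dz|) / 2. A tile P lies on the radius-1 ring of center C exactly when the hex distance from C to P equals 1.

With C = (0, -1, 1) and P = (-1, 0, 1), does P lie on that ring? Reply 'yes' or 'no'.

Answer: yes

Derivation:
|px - cx| = |-1 - 0| = 1
|py - cy| = |0 - (-1)| = 1
|pz - cz| = |1 - 1| = 0
distance = (1+1+0)/2 = 2/2 = 1
radius = 1; distance == radius -> yes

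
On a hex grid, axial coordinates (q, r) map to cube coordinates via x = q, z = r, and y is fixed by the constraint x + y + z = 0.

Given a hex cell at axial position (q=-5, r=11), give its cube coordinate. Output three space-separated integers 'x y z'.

Answer: -5 -6 11

Derivation:
x = q = -5
z = r = 11
y = -x - z = -(-5) - (11) = -6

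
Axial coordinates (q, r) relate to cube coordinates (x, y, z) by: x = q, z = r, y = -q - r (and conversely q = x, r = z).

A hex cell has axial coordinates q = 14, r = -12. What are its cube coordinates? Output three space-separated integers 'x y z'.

Answer: 14 -2 -12

Derivation:
x = q = 14
z = r = -12
y = -x - z = -(14) - (-12) = -2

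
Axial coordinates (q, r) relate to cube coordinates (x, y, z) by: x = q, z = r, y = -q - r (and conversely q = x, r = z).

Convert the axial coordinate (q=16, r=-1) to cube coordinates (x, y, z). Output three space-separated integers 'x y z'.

x = q = 16
z = r = -1
y = -x - z = -(16) - (-1) = -15

Answer: 16 -15 -1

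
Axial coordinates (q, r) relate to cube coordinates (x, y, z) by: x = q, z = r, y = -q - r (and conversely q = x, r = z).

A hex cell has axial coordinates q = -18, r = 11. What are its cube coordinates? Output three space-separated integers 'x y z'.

Answer: -18 7 11

Derivation:
x = q = -18
z = r = 11
y = -x - z = -(-18) - (11) = 7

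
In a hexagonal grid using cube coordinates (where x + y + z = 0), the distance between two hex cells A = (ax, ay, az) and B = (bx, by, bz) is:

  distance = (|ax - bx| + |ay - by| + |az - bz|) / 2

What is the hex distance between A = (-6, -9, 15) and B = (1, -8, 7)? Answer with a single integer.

|ax - bx| = |-6 - 1| = 7
|ay - by| = |-9 - (-8)| = 1
|az - bz| = |15 - 7| = 8
distance = (7 + 1 + 8) / 2 = 16 / 2 = 8

Answer: 8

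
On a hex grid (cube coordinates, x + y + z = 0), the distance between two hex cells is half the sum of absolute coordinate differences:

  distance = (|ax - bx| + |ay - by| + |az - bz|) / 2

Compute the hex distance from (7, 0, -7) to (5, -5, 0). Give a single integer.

|ax - bx| = |7 - 5| = 2
|ay - by| = |0 - (-5)| = 5
|az - bz| = |-7 - 0| = 7
distance = (2 + 5 + 7) / 2 = 14 / 2 = 7

Answer: 7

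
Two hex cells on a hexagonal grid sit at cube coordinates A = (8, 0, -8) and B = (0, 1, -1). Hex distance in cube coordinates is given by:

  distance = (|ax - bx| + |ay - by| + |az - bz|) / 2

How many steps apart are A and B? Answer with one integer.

Answer: 8

Derivation:
|ax - bx| = |8 - 0| = 8
|ay - by| = |0 - 1| = 1
|az - bz| = |-8 - (-1)| = 7
distance = (8 + 1 + 7) / 2 = 16 / 2 = 8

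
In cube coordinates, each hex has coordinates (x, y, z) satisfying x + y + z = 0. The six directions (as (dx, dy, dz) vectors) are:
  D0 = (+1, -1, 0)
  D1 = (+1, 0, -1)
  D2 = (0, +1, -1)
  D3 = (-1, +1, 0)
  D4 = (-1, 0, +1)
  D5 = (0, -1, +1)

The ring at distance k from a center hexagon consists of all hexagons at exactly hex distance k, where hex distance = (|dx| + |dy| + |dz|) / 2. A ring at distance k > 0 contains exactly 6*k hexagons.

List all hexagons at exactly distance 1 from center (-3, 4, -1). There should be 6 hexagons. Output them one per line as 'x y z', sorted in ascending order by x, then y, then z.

Walk ring at distance 1 from (-3, 4, -1):
Start at center + D4*1 = (-4, 4, 0)
  hex 0: (-4, 4, 0)
  hex 1: (-3, 3, 0)
  hex 2: (-2, 3, -1)
  hex 3: (-2, 4, -2)
  hex 4: (-3, 5, -2)
  hex 5: (-4, 5, -1)
Sorted: 6 hexes.

Answer: -4 4 0
-4 5 -1
-3 3 0
-3 5 -2
-2 3 -1
-2 4 -2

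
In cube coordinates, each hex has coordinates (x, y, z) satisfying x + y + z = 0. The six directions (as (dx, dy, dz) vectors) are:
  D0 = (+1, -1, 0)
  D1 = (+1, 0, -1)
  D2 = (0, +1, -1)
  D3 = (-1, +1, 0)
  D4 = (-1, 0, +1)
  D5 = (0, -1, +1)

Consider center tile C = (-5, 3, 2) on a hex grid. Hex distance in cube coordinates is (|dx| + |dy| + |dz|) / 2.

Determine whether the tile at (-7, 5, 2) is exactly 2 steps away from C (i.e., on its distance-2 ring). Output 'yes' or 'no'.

|px - cx| = |-7 - (-5)| = 2
|py - cy| = |5 - 3| = 2
|pz - cz| = |2 - 2| = 0
distance = (2+2+0)/2 = 4/2 = 2
radius = 2; distance == radius -> yes

Answer: yes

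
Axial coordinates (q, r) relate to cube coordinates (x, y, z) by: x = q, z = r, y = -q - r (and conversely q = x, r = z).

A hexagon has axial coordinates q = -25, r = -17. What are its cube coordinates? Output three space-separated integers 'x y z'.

Answer: -25 42 -17

Derivation:
x = q = -25
z = r = -17
y = -x - z = -(-25) - (-17) = 42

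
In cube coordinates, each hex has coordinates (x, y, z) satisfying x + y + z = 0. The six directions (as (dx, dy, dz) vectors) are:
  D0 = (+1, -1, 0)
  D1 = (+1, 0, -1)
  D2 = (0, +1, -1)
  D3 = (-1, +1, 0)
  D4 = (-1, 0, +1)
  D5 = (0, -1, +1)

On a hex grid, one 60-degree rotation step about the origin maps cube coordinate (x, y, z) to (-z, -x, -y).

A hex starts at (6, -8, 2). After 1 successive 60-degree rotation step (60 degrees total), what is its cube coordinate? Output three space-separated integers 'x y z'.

Start: (6, -8, 2)
Step 1: (6, -8, 2) -> (-(2), -(6), -(-8)) = (-2, -6, 8)

Answer: -2 -6 8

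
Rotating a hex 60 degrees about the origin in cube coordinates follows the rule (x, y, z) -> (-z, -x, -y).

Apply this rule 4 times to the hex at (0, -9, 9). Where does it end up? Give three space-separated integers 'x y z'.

Answer: 9 0 -9

Derivation:
Start: (0, -9, 9)
Step 1: (0, -9, 9) -> (-(9), -(0), -(-9)) = (-9, 0, 9)
Step 2: (-9, 0, 9) -> (-(9), -(-9), -(0)) = (-9, 9, 0)
Step 3: (-9, 9, 0) -> (-(0), -(-9), -(9)) = (0, 9, -9)
Step 4: (0, 9, -9) -> (-(-9), -(0), -(9)) = (9, 0, -9)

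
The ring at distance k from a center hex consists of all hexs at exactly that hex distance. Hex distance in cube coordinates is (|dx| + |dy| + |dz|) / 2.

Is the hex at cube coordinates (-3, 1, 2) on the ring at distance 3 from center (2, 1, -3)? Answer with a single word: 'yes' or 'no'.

Answer: no

Derivation:
|px - cx| = |-3 - 2| = 5
|py - cy| = |1 - 1| = 0
|pz - cz| = |2 - (-3)| = 5
distance = (5+0+5)/2 = 10/2 = 5
radius = 3; distance != radius -> no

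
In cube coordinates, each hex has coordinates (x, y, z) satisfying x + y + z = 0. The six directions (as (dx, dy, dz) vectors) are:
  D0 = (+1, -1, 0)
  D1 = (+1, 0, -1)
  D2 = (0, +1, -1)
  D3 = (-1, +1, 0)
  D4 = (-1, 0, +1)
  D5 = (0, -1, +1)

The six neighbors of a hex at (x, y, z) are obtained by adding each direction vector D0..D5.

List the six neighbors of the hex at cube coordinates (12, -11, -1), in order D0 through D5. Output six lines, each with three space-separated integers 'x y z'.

Answer: 13 -12 -1
13 -11 -2
12 -10 -2
11 -10 -1
11 -11 0
12 -12 0

Derivation:
Center: (12, -11, -1). Add each direction:
  D0: (12, -11, -1) + (1, -1, 0) = (13, -12, -1)
  D1: (12, -11, -1) + (1, 0, -1) = (13, -11, -2)
  D2: (12, -11, -1) + (0, 1, -1) = (12, -10, -2)
  D3: (12, -11, -1) + (-1, 1, 0) = (11, -10, -1)
  D4: (12, -11, -1) + (-1, 0, 1) = (11, -11, 0)
  D5: (12, -11, -1) + (0, -1, 1) = (12, -12, 0)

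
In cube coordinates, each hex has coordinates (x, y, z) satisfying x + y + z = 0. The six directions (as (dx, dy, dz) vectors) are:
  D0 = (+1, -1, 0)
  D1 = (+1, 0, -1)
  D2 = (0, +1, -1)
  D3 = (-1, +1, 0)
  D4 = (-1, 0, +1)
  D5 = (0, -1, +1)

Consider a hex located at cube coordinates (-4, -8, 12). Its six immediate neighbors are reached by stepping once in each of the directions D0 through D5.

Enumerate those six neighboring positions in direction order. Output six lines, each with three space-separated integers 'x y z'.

Center: (-4, -8, 12). Add each direction:
  D0: (-4, -8, 12) + (1, -1, 0) = (-3, -9, 12)
  D1: (-4, -8, 12) + (1, 0, -1) = (-3, -8, 11)
  D2: (-4, -8, 12) + (0, 1, -1) = (-4, -7, 11)
  D3: (-4, -8, 12) + (-1, 1, 0) = (-5, -7, 12)
  D4: (-4, -8, 12) + (-1, 0, 1) = (-5, -8, 13)
  D5: (-4, -8, 12) + (0, -1, 1) = (-4, -9, 13)

Answer: -3 -9 12
-3 -8 11
-4 -7 11
-5 -7 12
-5 -8 13
-4 -9 13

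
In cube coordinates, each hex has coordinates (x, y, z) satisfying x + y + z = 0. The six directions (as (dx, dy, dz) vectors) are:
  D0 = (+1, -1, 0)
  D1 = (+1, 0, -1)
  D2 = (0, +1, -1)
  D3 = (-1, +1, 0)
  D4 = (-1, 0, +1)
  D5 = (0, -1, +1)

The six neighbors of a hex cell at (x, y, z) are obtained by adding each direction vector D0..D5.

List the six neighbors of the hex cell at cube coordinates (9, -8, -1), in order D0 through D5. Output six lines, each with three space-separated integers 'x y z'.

Answer: 10 -9 -1
10 -8 -2
9 -7 -2
8 -7 -1
8 -8 0
9 -9 0

Derivation:
Center: (9, -8, -1). Add each direction:
  D0: (9, -8, -1) + (1, -1, 0) = (10, -9, -1)
  D1: (9, -8, -1) + (1, 0, -1) = (10, -8, -2)
  D2: (9, -8, -1) + (0, 1, -1) = (9, -7, -2)
  D3: (9, -8, -1) + (-1, 1, 0) = (8, -7, -1)
  D4: (9, -8, -1) + (-1, 0, 1) = (8, -8, 0)
  D5: (9, -8, -1) + (0, -1, 1) = (9, -9, 0)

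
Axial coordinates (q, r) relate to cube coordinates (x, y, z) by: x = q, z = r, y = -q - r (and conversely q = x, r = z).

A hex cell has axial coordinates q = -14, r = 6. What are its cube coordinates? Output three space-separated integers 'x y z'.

Answer: -14 8 6

Derivation:
x = q = -14
z = r = 6
y = -x - z = -(-14) - (6) = 8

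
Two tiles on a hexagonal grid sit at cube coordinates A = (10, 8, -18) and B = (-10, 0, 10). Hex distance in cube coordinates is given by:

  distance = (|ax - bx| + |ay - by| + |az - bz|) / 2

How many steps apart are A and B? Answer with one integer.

Answer: 28

Derivation:
|ax - bx| = |10 - (-10)| = 20
|ay - by| = |8 - 0| = 8
|az - bz| = |-18 - 10| = 28
distance = (20 + 8 + 28) / 2 = 56 / 2 = 28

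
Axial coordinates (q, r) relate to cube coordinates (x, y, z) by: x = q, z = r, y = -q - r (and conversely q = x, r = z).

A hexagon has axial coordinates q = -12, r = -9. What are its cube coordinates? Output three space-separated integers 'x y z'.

x = q = -12
z = r = -9
y = -x - z = -(-12) - (-9) = 21

Answer: -12 21 -9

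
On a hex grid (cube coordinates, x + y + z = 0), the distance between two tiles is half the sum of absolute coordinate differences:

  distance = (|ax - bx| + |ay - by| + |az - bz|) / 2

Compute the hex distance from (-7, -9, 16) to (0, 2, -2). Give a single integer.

|ax - bx| = |-7 - 0| = 7
|ay - by| = |-9 - 2| = 11
|az - bz| = |16 - (-2)| = 18
distance = (7 + 11 + 18) / 2 = 36 / 2 = 18

Answer: 18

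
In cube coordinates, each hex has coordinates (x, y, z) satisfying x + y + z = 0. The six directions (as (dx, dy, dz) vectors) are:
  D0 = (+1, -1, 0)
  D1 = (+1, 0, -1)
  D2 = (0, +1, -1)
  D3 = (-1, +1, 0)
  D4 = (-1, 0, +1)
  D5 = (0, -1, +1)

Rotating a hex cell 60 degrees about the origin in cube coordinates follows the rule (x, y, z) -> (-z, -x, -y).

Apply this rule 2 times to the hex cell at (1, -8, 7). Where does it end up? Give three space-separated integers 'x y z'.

Start: (1, -8, 7)
Step 1: (1, -8, 7) -> (-(7), -(1), -(-8)) = (-7, -1, 8)
Step 2: (-7, -1, 8) -> (-(8), -(-7), -(-1)) = (-8, 7, 1)

Answer: -8 7 1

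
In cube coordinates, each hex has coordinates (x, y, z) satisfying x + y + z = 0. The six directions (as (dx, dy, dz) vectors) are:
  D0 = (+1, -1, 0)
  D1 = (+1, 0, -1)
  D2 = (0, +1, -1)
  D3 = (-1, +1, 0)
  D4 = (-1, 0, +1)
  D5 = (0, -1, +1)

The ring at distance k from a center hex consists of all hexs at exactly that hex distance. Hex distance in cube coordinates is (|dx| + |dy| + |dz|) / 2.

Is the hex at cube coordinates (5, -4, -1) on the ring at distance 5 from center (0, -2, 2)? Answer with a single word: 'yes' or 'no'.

Answer: yes

Derivation:
|px - cx| = |5 - 0| = 5
|py - cy| = |-4 - (-2)| = 2
|pz - cz| = |-1 - 2| = 3
distance = (5+2+3)/2 = 10/2 = 5
radius = 5; distance == radius -> yes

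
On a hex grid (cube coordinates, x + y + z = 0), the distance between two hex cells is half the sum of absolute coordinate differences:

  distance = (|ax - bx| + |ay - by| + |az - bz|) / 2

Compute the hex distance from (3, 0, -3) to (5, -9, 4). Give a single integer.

Answer: 9

Derivation:
|ax - bx| = |3 - 5| = 2
|ay - by| = |0 - (-9)| = 9
|az - bz| = |-3 - 4| = 7
distance = (2 + 9 + 7) / 2 = 18 / 2 = 9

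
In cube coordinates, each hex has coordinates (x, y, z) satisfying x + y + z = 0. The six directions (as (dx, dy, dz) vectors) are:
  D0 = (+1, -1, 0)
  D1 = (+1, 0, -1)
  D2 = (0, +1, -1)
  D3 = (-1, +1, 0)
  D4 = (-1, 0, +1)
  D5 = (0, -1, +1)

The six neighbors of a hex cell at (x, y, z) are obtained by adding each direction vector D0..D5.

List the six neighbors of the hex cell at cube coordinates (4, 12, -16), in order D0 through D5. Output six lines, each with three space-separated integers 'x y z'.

Center: (4, 12, -16). Add each direction:
  D0: (4, 12, -16) + (1, -1, 0) = (5, 11, -16)
  D1: (4, 12, -16) + (1, 0, -1) = (5, 12, -17)
  D2: (4, 12, -16) + (0, 1, -1) = (4, 13, -17)
  D3: (4, 12, -16) + (-1, 1, 0) = (3, 13, -16)
  D4: (4, 12, -16) + (-1, 0, 1) = (3, 12, -15)
  D5: (4, 12, -16) + (0, -1, 1) = (4, 11, -15)

Answer: 5 11 -16
5 12 -17
4 13 -17
3 13 -16
3 12 -15
4 11 -15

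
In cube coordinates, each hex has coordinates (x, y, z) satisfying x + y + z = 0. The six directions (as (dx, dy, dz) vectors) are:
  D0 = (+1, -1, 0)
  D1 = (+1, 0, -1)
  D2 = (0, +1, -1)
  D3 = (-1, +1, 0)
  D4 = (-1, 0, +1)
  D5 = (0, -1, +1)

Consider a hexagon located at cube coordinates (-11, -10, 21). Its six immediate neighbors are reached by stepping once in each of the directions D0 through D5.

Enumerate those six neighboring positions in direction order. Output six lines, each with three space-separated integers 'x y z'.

Center: (-11, -10, 21). Add each direction:
  D0: (-11, -10, 21) + (1, -1, 0) = (-10, -11, 21)
  D1: (-11, -10, 21) + (1, 0, -1) = (-10, -10, 20)
  D2: (-11, -10, 21) + (0, 1, -1) = (-11, -9, 20)
  D3: (-11, -10, 21) + (-1, 1, 0) = (-12, -9, 21)
  D4: (-11, -10, 21) + (-1, 0, 1) = (-12, -10, 22)
  D5: (-11, -10, 21) + (0, -1, 1) = (-11, -11, 22)

Answer: -10 -11 21
-10 -10 20
-11 -9 20
-12 -9 21
-12 -10 22
-11 -11 22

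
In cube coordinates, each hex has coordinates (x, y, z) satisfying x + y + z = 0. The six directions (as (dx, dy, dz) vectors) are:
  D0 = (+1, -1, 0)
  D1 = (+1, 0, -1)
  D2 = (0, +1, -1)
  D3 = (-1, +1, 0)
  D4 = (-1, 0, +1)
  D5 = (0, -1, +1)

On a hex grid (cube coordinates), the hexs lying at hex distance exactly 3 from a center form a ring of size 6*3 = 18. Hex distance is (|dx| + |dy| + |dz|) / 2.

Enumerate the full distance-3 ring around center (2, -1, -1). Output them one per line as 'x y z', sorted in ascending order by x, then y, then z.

Answer: -1 -1 2
-1 0 1
-1 1 0
-1 2 -1
0 -2 2
0 2 -2
1 -3 2
1 2 -3
2 -4 2
2 2 -4
3 -4 1
3 1 -4
4 -4 0
4 0 -4
5 -4 -1
5 -3 -2
5 -2 -3
5 -1 -4

Derivation:
Walk ring at distance 3 from (2, -1, -1):
Start at center + D4*3 = (-1, -1, 2)
  hex 0: (-1, -1, 2)
  hex 1: (0, -2, 2)
  hex 2: (1, -3, 2)
  hex 3: (2, -4, 2)
  hex 4: (3, -4, 1)
  hex 5: (4, -4, 0)
  hex 6: (5, -4, -1)
  hex 7: (5, -3, -2)
  hex 8: (5, -2, -3)
  hex 9: (5, -1, -4)
  hex 10: (4, 0, -4)
  hex 11: (3, 1, -4)
  hex 12: (2, 2, -4)
  hex 13: (1, 2, -3)
  hex 14: (0, 2, -2)
  hex 15: (-1, 2, -1)
  hex 16: (-1, 1, 0)
  hex 17: (-1, 0, 1)
Sorted: 18 hexes.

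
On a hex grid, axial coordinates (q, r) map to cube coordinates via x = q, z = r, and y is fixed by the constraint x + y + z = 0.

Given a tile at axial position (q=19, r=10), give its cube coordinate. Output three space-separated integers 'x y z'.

x = q = 19
z = r = 10
y = -x - z = -(19) - (10) = -29

Answer: 19 -29 10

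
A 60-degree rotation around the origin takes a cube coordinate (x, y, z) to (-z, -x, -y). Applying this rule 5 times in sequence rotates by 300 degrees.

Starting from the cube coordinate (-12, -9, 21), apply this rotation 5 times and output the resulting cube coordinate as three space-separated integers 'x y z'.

Start: (-12, -9, 21)
Step 1: (-12, -9, 21) -> (-(21), -(-12), -(-9)) = (-21, 12, 9)
Step 2: (-21, 12, 9) -> (-(9), -(-21), -(12)) = (-9, 21, -12)
Step 3: (-9, 21, -12) -> (-(-12), -(-9), -(21)) = (12, 9, -21)
Step 4: (12, 9, -21) -> (-(-21), -(12), -(9)) = (21, -12, -9)
Step 5: (21, -12, -9) -> (-(-9), -(21), -(-12)) = (9, -21, 12)

Answer: 9 -21 12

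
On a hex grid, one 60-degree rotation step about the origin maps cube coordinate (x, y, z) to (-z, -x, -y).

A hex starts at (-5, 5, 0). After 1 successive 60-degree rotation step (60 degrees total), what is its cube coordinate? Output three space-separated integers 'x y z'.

Start: (-5, 5, 0)
Step 1: (-5, 5, 0) -> (-(0), -(-5), -(5)) = (0, 5, -5)

Answer: 0 5 -5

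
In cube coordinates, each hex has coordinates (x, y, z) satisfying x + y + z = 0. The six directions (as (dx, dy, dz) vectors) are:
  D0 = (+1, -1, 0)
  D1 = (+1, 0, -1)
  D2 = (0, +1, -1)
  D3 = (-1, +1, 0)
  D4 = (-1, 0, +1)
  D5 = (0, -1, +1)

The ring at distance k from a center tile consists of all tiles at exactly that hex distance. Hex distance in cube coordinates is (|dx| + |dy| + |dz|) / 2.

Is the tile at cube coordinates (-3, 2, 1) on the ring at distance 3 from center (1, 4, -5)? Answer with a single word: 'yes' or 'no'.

Answer: no

Derivation:
|px - cx| = |-3 - 1| = 4
|py - cy| = |2 - 4| = 2
|pz - cz| = |1 - (-5)| = 6
distance = (4+2+6)/2 = 12/2 = 6
radius = 3; distance != radius -> no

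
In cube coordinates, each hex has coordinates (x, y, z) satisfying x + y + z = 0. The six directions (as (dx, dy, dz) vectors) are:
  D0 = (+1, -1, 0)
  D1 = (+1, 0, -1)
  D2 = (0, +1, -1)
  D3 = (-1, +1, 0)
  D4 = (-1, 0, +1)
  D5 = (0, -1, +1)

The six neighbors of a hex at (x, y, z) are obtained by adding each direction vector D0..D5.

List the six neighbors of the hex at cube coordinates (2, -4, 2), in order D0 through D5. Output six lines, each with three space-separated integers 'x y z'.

Center: (2, -4, 2). Add each direction:
  D0: (2, -4, 2) + (1, -1, 0) = (3, -5, 2)
  D1: (2, -4, 2) + (1, 0, -1) = (3, -4, 1)
  D2: (2, -4, 2) + (0, 1, -1) = (2, -3, 1)
  D3: (2, -4, 2) + (-1, 1, 0) = (1, -3, 2)
  D4: (2, -4, 2) + (-1, 0, 1) = (1, -4, 3)
  D5: (2, -4, 2) + (0, -1, 1) = (2, -5, 3)

Answer: 3 -5 2
3 -4 1
2 -3 1
1 -3 2
1 -4 3
2 -5 3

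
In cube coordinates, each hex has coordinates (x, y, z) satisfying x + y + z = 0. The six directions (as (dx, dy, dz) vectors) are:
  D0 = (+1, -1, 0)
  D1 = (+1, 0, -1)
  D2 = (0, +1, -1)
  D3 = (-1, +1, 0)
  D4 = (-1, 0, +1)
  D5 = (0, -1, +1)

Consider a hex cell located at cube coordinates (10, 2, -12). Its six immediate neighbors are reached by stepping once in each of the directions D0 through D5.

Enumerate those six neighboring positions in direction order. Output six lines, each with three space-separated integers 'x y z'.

Center: (10, 2, -12). Add each direction:
  D0: (10, 2, -12) + (1, -1, 0) = (11, 1, -12)
  D1: (10, 2, -12) + (1, 0, -1) = (11, 2, -13)
  D2: (10, 2, -12) + (0, 1, -1) = (10, 3, -13)
  D3: (10, 2, -12) + (-1, 1, 0) = (9, 3, -12)
  D4: (10, 2, -12) + (-1, 0, 1) = (9, 2, -11)
  D5: (10, 2, -12) + (0, -1, 1) = (10, 1, -11)

Answer: 11 1 -12
11 2 -13
10 3 -13
9 3 -12
9 2 -11
10 1 -11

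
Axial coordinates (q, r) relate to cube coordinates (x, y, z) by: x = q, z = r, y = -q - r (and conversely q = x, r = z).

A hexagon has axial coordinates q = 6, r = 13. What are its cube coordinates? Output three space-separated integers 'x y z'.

Answer: 6 -19 13

Derivation:
x = q = 6
z = r = 13
y = -x - z = -(6) - (13) = -19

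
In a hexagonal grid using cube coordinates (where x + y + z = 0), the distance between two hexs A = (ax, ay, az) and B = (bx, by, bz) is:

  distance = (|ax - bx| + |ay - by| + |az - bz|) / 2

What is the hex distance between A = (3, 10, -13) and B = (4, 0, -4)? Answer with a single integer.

Answer: 10

Derivation:
|ax - bx| = |3 - 4| = 1
|ay - by| = |10 - 0| = 10
|az - bz| = |-13 - (-4)| = 9
distance = (1 + 10 + 9) / 2 = 20 / 2 = 10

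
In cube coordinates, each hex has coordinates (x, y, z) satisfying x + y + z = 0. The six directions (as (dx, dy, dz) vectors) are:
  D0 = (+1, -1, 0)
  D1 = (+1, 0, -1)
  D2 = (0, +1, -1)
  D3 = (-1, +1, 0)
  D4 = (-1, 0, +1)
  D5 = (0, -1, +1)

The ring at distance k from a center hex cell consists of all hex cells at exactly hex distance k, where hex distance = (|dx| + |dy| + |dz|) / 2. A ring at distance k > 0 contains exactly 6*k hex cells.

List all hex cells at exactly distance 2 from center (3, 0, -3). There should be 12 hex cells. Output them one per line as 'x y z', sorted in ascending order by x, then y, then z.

Walk ring at distance 2 from (3, 0, -3):
Start at center + D4*2 = (1, 0, -1)
  hex 0: (1, 0, -1)
  hex 1: (2, -1, -1)
  hex 2: (3, -2, -1)
  hex 3: (4, -2, -2)
  hex 4: (5, -2, -3)
  hex 5: (5, -1, -4)
  hex 6: (5, 0, -5)
  hex 7: (4, 1, -5)
  hex 8: (3, 2, -5)
  hex 9: (2, 2, -4)
  hex 10: (1, 2, -3)
  hex 11: (1, 1, -2)
Sorted: 12 hexes.

Answer: 1 0 -1
1 1 -2
1 2 -3
2 -1 -1
2 2 -4
3 -2 -1
3 2 -5
4 -2 -2
4 1 -5
5 -2 -3
5 -1 -4
5 0 -5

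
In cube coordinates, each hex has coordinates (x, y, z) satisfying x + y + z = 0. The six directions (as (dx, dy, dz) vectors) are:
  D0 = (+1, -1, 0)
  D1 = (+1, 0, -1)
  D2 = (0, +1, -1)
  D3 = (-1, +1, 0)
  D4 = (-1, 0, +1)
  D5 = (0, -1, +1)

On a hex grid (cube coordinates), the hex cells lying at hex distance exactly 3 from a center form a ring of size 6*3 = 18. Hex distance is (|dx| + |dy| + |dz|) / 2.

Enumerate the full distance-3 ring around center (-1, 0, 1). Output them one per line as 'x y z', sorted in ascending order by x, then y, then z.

Answer: -4 0 4
-4 1 3
-4 2 2
-4 3 1
-3 -1 4
-3 3 0
-2 -2 4
-2 3 -1
-1 -3 4
-1 3 -2
0 -3 3
0 2 -2
1 -3 2
1 1 -2
2 -3 1
2 -2 0
2 -1 -1
2 0 -2

Derivation:
Walk ring at distance 3 from (-1, 0, 1):
Start at center + D4*3 = (-4, 0, 4)
  hex 0: (-4, 0, 4)
  hex 1: (-3, -1, 4)
  hex 2: (-2, -2, 4)
  hex 3: (-1, -3, 4)
  hex 4: (0, -3, 3)
  hex 5: (1, -3, 2)
  hex 6: (2, -3, 1)
  hex 7: (2, -2, 0)
  hex 8: (2, -1, -1)
  hex 9: (2, 0, -2)
  hex 10: (1, 1, -2)
  hex 11: (0, 2, -2)
  hex 12: (-1, 3, -2)
  hex 13: (-2, 3, -1)
  hex 14: (-3, 3, 0)
  hex 15: (-4, 3, 1)
  hex 16: (-4, 2, 2)
  hex 17: (-4, 1, 3)
Sorted: 18 hexes.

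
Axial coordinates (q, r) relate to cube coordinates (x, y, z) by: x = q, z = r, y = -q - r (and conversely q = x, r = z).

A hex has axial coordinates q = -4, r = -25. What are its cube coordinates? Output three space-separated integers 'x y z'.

x = q = -4
z = r = -25
y = -x - z = -(-4) - (-25) = 29

Answer: -4 29 -25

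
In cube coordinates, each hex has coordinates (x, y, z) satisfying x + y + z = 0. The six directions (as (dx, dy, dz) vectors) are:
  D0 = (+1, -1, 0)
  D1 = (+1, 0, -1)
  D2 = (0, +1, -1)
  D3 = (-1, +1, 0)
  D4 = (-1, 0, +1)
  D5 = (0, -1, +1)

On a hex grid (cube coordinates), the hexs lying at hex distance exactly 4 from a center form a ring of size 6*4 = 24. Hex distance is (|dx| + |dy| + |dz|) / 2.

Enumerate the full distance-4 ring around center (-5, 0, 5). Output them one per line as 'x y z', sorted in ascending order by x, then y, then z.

Walk ring at distance 4 from (-5, 0, 5):
Start at center + D4*4 = (-9, 0, 9)
  hex 0: (-9, 0, 9)
  hex 1: (-8, -1, 9)
  hex 2: (-7, -2, 9)
  hex 3: (-6, -3, 9)
  hex 4: (-5, -4, 9)
  hex 5: (-4, -4, 8)
  hex 6: (-3, -4, 7)
  hex 7: (-2, -4, 6)
  hex 8: (-1, -4, 5)
  hex 9: (-1, -3, 4)
  hex 10: (-1, -2, 3)
  hex 11: (-1, -1, 2)
  hex 12: (-1, 0, 1)
  hex 13: (-2, 1, 1)
  hex 14: (-3, 2, 1)
  hex 15: (-4, 3, 1)
  hex 16: (-5, 4, 1)
  hex 17: (-6, 4, 2)
  hex 18: (-7, 4, 3)
  hex 19: (-8, 4, 4)
  hex 20: (-9, 4, 5)
  hex 21: (-9, 3, 6)
  hex 22: (-9, 2, 7)
  hex 23: (-9, 1, 8)
Sorted: 24 hexes.

Answer: -9 0 9
-9 1 8
-9 2 7
-9 3 6
-9 4 5
-8 -1 9
-8 4 4
-7 -2 9
-7 4 3
-6 -3 9
-6 4 2
-5 -4 9
-5 4 1
-4 -4 8
-4 3 1
-3 -4 7
-3 2 1
-2 -4 6
-2 1 1
-1 -4 5
-1 -3 4
-1 -2 3
-1 -1 2
-1 0 1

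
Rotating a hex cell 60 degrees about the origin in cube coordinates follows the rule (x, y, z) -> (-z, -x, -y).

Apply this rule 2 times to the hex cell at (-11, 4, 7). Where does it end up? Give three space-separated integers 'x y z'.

Start: (-11, 4, 7)
Step 1: (-11, 4, 7) -> (-(7), -(-11), -(4)) = (-7, 11, -4)
Step 2: (-7, 11, -4) -> (-(-4), -(-7), -(11)) = (4, 7, -11)

Answer: 4 7 -11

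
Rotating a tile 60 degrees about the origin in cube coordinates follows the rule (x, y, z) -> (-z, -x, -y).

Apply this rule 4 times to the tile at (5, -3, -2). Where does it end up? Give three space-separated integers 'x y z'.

Answer: -2 5 -3

Derivation:
Start: (5, -3, -2)
Step 1: (5, -3, -2) -> (-(-2), -(5), -(-3)) = (2, -5, 3)
Step 2: (2, -5, 3) -> (-(3), -(2), -(-5)) = (-3, -2, 5)
Step 3: (-3, -2, 5) -> (-(5), -(-3), -(-2)) = (-5, 3, 2)
Step 4: (-5, 3, 2) -> (-(2), -(-5), -(3)) = (-2, 5, -3)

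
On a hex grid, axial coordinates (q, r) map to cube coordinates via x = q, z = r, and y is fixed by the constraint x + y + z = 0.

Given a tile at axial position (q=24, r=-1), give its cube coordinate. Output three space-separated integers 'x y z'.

x = q = 24
z = r = -1
y = -x - z = -(24) - (-1) = -23

Answer: 24 -23 -1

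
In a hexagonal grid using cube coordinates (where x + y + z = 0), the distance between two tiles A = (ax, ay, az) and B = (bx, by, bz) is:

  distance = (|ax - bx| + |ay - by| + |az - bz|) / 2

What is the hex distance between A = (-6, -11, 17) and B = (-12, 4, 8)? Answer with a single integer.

Answer: 15

Derivation:
|ax - bx| = |-6 - (-12)| = 6
|ay - by| = |-11 - 4| = 15
|az - bz| = |17 - 8| = 9
distance = (6 + 15 + 9) / 2 = 30 / 2 = 15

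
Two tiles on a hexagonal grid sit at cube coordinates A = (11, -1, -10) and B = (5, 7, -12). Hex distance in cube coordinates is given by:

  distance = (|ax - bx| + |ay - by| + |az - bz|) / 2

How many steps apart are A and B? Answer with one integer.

|ax - bx| = |11 - 5| = 6
|ay - by| = |-1 - 7| = 8
|az - bz| = |-10 - (-12)| = 2
distance = (6 + 8 + 2) / 2 = 16 / 2 = 8

Answer: 8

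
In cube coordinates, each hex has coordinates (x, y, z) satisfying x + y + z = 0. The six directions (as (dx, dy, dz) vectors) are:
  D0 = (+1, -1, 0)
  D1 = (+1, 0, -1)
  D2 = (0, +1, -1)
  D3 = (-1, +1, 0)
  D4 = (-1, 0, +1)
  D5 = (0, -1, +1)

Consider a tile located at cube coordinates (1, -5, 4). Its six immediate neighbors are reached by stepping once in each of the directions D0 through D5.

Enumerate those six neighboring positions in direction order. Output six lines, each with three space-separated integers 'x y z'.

Center: (1, -5, 4). Add each direction:
  D0: (1, -5, 4) + (1, -1, 0) = (2, -6, 4)
  D1: (1, -5, 4) + (1, 0, -1) = (2, -5, 3)
  D2: (1, -5, 4) + (0, 1, -1) = (1, -4, 3)
  D3: (1, -5, 4) + (-1, 1, 0) = (0, -4, 4)
  D4: (1, -5, 4) + (-1, 0, 1) = (0, -5, 5)
  D5: (1, -5, 4) + (0, -1, 1) = (1, -6, 5)

Answer: 2 -6 4
2 -5 3
1 -4 3
0 -4 4
0 -5 5
1 -6 5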